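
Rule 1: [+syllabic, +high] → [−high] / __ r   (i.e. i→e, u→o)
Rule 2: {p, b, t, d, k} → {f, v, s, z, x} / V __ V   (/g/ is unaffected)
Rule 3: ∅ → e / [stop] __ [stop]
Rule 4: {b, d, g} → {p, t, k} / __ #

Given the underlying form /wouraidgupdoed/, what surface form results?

Rule 1 (pre-rhotic lowering): /u/ is a high vowel immediately before /r/, so it lowers to [o]. /wouraidgupdoed/ → wooraidgupdoed.
Rule 2 (intervocalic spirantization): no segment meets the environment; /wooraidgupdoed/ is unchanged.
Rule 3 (stop-cluster e-epenthesis): /d/ and /g/ form a stop–stop cluster, so [e] is inserted between them. /p/ and /d/ form a stop–stop cluster, so [e] is inserted between them. /wooraidgupdoed/ → wooraidegupedoed.
Rule 4 (final devoicing): /d/ is a voiced stop in word-final position, so it devoices to [t]. /wooraidegupedoed/ → wooraidegupedoet.

wooraidegupedoet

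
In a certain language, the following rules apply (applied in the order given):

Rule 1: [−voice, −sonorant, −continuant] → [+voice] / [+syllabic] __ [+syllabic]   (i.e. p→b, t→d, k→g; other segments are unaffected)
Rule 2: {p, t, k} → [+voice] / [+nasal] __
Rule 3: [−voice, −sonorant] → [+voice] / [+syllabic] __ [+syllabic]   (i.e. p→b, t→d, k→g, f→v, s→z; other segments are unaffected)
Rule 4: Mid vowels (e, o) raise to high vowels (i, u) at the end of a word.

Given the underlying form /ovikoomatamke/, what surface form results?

ovigoomadamgi

Rule 1 (intervocalic voicing): /k/ is a voiceless stop between vowels /i/ and /o/, so it voices to [g]. /t/ is a voiceless stop between vowels /a/ and /a/, so it voices to [d]. /ovikoomatamke/ → ovigoomadamke.
Rule 2 (post-nasal voicing): /k/ is a voiceless stop immediately after the nasal /m/, so it voices to [g]. /ovigoomadamke/ → ovigoomadamge.
Rule 3 (intervocalic voicing): no segment meets the environment; /ovigoomadamge/ is unchanged.
Rule 4 (final vowel raising): /e/ is a mid vowel in word-final position, so it raises to [i]. /ovigoomadamge/ → ovigoomadamgi.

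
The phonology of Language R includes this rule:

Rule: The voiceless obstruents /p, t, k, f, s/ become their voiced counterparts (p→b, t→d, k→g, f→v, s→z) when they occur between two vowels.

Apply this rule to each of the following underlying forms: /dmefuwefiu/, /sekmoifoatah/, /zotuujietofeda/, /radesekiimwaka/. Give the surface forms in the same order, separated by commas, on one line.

/dmefuwefiu/: /f/ is a voiceless obstruent between vowels /e/ and /u/, so it voices to [v]. /f/ is a voiceless obstruent between vowels /e/ and /i/, so it voices to [v]. → [dmevuweviu].
/sekmoifoatah/: /f/ is a voiceless obstruent between vowels /i/ and /o/, so it voices to [v]. /t/ is a voiceless obstruent between vowels /a/ and /a/, so it voices to [d]. → [sekmoivoadah].
/zotuujietofeda/: /t/ is a voiceless obstruent between vowels /o/ and /u/, so it voices to [d]. /t/ is a voiceless obstruent between vowels /e/ and /o/, so it voices to [d]. /f/ is a voiceless obstruent between vowels /o/ and /e/, so it voices to [v]. → [zoduujiedoveda].
/radesekiimwaka/: /s/ is a voiceless obstruent between vowels /e/ and /e/, so it voices to [z]. /k/ is a voiceless obstruent between vowels /e/ and /i/, so it voices to [g]. /k/ is a voiceless obstruent between vowels /a/ and /a/, so it voices to [g]. → [radezegiimwaga].

dmevuweviu, sekmoivoadah, zoduujiedoveda, radezegiimwaga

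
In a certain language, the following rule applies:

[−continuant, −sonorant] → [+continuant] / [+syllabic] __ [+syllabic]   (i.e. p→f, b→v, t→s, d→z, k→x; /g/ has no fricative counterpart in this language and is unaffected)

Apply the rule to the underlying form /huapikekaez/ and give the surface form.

huafixexaez

/p/ is a stop between vowels /a/ and /i/, so it spirantizes to the fricative [f].
/k/ is a stop between vowels /i/ and /e/, so it spirantizes to the fricative [x].
/k/ is a stop between vowels /e/ and /a/, so it spirantizes to the fricative [x].
Surface form: [huafixexaez].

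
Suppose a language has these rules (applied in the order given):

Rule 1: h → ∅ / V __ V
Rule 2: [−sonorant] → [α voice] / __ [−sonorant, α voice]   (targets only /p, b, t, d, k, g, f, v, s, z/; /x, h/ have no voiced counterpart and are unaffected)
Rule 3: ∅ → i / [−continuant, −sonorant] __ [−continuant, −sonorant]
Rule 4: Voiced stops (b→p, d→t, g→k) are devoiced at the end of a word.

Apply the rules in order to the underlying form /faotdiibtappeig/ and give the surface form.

faodidiipitapipeik

Rule 1 (intervocalic h-deletion): no segment meets the environment; /faotdiibtappeig/ is unchanged.
Rule 2 (regressive voicing assimilation): /t/ precedes the voiced obstruent /d/, so it voices to [d] by assimilation. /b/ precedes the voiceless obstruent /t/, so it devoices to [p] by assimilation. /faotdiibtappeig/ → faoddiiptappeig.
Rule 3 (stop-cluster i-epenthesis): /d/ and /d/ form a stop–stop cluster, so [i] is inserted between them. /p/ and /t/ form a stop–stop cluster, so [i] is inserted between them. /p/ and /p/ form a stop–stop cluster, so [i] is inserted between them. /faoddiiptappeig/ → faodidiipitapipeig.
Rule 4 (final devoicing): /g/ is a voiced stop in word-final position, so it devoices to [k]. /faodidiipitapipeig/ → faodidiipitapipeik.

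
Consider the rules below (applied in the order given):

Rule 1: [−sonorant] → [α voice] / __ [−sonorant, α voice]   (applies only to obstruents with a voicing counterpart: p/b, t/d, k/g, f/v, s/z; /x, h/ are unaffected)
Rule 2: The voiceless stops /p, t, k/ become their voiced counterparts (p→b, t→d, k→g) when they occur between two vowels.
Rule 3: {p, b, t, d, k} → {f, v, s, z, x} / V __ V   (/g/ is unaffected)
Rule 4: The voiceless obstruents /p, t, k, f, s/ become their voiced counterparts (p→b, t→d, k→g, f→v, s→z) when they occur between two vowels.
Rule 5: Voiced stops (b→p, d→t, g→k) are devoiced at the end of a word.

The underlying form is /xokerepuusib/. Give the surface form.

Rule 1 (regressive voicing assimilation): no segment meets the environment; /xokerepuusib/ is unchanged.
Rule 2 (intervocalic voicing): /k/ is a voiceless stop between vowels /o/ and /e/, so it voices to [g]. /p/ is a voiceless stop between vowels /e/ and /u/, so it voices to [b]. /xokerepuusib/ → xogerebuusib.
Rule 3 (intervocalic spirantization): /b/ is a stop between vowels /e/ and /u/, so it spirantizes to the fricative [v]. /xogerebuusib/ → xogerevuusib.
Rule 4 (intervocalic voicing): /s/ is a voiceless obstruent between vowels /u/ and /i/, so it voices to [z]. /xogerevuusib/ → xogerevuuzib.
Rule 5 (final devoicing): /b/ is a voiced stop in word-final position, so it devoices to [p]. /xogerevuuzib/ → xogerevuuzip.

xogerevuuzip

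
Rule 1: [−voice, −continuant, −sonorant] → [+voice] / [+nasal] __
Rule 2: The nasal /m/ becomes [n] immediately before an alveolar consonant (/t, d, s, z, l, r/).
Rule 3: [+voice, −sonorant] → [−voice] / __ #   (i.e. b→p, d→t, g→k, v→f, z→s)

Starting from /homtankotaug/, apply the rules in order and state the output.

Rule 1 (post-nasal voicing): /t/ is a voiceless stop immediately after the nasal /m/, so it voices to [d]. /k/ is a voiceless stop immediately after the nasal /n/, so it voices to [g]. /homtankotaug/ → homdangotaug.
Rule 2 (nasal place assimilation): /m/ precedes the alveolar consonant /d/, so it assimilates in place to [n]. /homdangotaug/ → hondangotaug.
Rule 3 (final devoicing): /g/ is a voiced obstruent in word-final position, so it devoices to [k]. /hondangotaug/ → hondangotauk.

hondangotauk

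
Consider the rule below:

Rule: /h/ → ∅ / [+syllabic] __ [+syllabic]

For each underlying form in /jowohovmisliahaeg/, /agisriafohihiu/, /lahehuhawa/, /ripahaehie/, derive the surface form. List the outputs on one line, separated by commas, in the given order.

/jowohovmisliahaeg/: /h/ occurs between vowels /o/ and /o/, so it deletes. /h/ occurs between vowels /a/ and /a/, so it deletes. → [jowoovmisliaaeg].
/agisriafohihiu/: /h/ occurs between vowels /o/ and /i/, so it deletes. /h/ occurs between vowels /i/ and /i/, so it deletes. → [agisriafoiiu].
/lahehuhawa/: /h/ occurs between vowels /a/ and /e/, so it deletes. /h/ occurs between vowels /e/ and /u/, so it deletes. /h/ occurs between vowels /u/ and /a/, so it deletes. → [laeuawa].
/ripahaehie/: /h/ occurs between vowels /a/ and /a/, so it deletes. /h/ occurs between vowels /e/ and /i/, so it deletes. → [ripaaeie].

jowoovmisliaaeg, agisriafoiiu, laeuawa, ripaaeie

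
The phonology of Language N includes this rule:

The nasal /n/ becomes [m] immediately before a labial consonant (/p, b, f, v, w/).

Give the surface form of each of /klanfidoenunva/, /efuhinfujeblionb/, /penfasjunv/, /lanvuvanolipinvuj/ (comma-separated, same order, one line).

klamfidoenumva, efuhimfujebliomb, pemfasjumv, lamvuvanolipimvuj

/klanfidoenunva/: /n/ precedes the labial consonant /f/, so it assimilates in place to [m]. /n/ precedes the labial consonant /v/, so it assimilates in place to [m]. → [klamfidoenumva].
/efuhinfujeblionb/: /n/ precedes the labial consonant /f/, so it assimilates in place to [m]. /n/ precedes the labial consonant /b/, so it assimilates in place to [m]. → [efuhimfujebliomb].
/penfasjunv/: /n/ precedes the labial consonant /f/, so it assimilates in place to [m]. /n/ precedes the labial consonant /v/, so it assimilates in place to [m]. → [pemfasjumv].
/lanvuvanolipinvuj/: /n/ precedes the labial consonant /v/, so it assimilates in place to [m]. /n/ precedes the labial consonant /v/, so it assimilates in place to [m]. → [lamvuvanolipimvuj].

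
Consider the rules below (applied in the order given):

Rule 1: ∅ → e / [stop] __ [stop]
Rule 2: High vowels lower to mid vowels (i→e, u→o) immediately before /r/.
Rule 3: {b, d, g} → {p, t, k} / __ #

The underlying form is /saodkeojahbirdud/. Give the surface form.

saodekeojahberdut

Rule 1 (stop-cluster e-epenthesis): /d/ and /k/ form a stop–stop cluster, so [e] is inserted between them. /saodkeojahbirdud/ → saodekeojahbirdud.
Rule 2 (pre-rhotic lowering): /i/ is a high vowel immediately before /r/, so it lowers to [e]. /saodekeojahbirdud/ → saodekeojahberdud.
Rule 3 (final devoicing): /d/ is a voiced stop in word-final position, so it devoices to [t]. /saodekeojahberdud/ → saodekeojahberdut.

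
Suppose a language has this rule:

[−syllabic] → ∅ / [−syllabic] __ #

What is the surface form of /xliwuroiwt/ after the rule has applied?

/t/ is the second consonant of a word-final cluster /wt/, so it deletes.
The other instances of /x/, /l/, /w/, /r/ do not occur in the required environment and remain unchanged.
Surface form: [xliwuroiw].

xliwuroiw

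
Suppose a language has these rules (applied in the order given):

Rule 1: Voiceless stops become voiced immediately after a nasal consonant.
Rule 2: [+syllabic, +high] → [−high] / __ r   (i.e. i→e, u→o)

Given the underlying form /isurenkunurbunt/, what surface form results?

Rule 1 (post-nasal voicing): /k/ is a voiceless stop immediately after the nasal /n/, so it voices to [g]. /t/ is a voiceless stop immediately after the nasal /n/, so it voices to [d]. /isurenkunurbunt/ → isurengunurbund.
Rule 2 (pre-rhotic lowering): /u/ is a high vowel immediately before /r/, so it lowers to [o]. /u/ is a high vowel immediately before /r/, so it lowers to [o]. /isurengunurbund/ → isorengunorbund.

isorengunorbund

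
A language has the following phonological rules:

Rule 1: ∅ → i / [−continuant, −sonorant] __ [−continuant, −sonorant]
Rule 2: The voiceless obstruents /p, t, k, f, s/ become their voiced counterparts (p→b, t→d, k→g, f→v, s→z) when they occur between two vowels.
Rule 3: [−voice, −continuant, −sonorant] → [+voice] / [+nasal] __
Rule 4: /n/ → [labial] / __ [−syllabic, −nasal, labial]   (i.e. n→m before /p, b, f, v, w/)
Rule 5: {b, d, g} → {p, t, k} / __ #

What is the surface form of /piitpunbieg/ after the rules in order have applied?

piidibumbiek

Rule 1 (stop-cluster i-epenthesis): /t/ and /p/ form a stop–stop cluster, so [i] is inserted between them. /piitpunbieg/ → piitipunbieg.
Rule 2 (intervocalic voicing): /t/ is a voiceless obstruent between vowels /i/ and /i/, so it voices to [d]. /p/ is a voiceless obstruent between vowels /i/ and /u/, so it voices to [b]. /piitipunbieg/ → piidibunbieg.
Rule 3 (post-nasal voicing): no segment meets the environment; /piidibunbieg/ is unchanged.
Rule 4 (nasal place assimilation): /n/ precedes the labial consonant /b/, so it assimilates in place to [m]. /piidibunbieg/ → piidibumbieg.
Rule 5 (final devoicing): /g/ is a voiced stop in word-final position, so it devoices to [k]. /piidibumbieg/ → piidibumbiek.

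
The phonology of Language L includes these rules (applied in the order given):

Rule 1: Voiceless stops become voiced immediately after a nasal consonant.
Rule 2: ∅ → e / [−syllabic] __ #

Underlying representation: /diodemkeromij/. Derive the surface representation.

Rule 1 (post-nasal voicing): /k/ is a voiceless stop immediately after the nasal /m/, so it voices to [g]. /diodemkeromij/ → diodemgeromij.
Rule 2 (final e-epenthesis): the form ends in the consonant /j/, so [e] is inserted word-finally. /diodemgeromij/ → diodemgeromije.

diodemgeromije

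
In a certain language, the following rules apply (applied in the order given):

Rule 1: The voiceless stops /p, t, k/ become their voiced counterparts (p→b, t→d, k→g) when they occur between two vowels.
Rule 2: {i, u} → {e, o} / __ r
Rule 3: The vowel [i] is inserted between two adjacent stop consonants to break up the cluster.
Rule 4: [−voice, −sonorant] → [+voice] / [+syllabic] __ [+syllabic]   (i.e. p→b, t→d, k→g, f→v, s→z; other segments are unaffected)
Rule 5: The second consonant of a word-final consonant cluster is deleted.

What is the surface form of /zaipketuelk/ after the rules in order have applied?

zaibigeduel

Rule 1 (intervocalic voicing): /t/ is a voiceless stop between vowels /e/ and /u/, so it voices to [d]. /zaipketuelk/ → zaipkeduelk.
Rule 2 (pre-rhotic lowering): no segment meets the environment; /zaipkeduelk/ is unchanged.
Rule 3 (stop-cluster i-epenthesis): /p/ and /k/ form a stop–stop cluster, so [i] is inserted between them. /zaipkeduelk/ → zaipikeduelk.
Rule 4 (intervocalic voicing): /p/ is a voiceless obstruent between vowels /i/ and /i/, so it voices to [b]. /k/ is a voiceless obstruent between vowels /i/ and /e/, so it voices to [g]. /zaipikeduelk/ → zaibigeduelk.
Rule 5 (final cluster simplification): /k/ is the second consonant of a word-final cluster /lk/, so it deletes. /zaibigeduelk/ → zaibigeduel.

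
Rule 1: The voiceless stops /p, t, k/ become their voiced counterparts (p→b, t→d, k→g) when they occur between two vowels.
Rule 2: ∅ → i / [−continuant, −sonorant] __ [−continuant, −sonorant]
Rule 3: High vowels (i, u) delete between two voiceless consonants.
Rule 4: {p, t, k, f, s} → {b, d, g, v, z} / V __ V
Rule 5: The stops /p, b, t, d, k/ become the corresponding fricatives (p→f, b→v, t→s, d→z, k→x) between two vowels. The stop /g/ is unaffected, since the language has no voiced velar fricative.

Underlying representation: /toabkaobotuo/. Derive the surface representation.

toavigaovozuo

Rule 1 (intervocalic voicing): /t/ is a voiceless stop between vowels /o/ and /u/, so it voices to [d]. /toabkaobotuo/ → toabkaoboduo.
Rule 2 (stop-cluster i-epenthesis): /b/ and /k/ form a stop–stop cluster, so [i] is inserted between them. /toabkaoboduo/ → toabikaoboduo.
Rule 3 (high vowel syncope): no segment meets the environment; /toabikaoboduo/ is unchanged.
Rule 4 (intervocalic voicing): /k/ is a voiceless obstruent between vowels /i/ and /a/, so it voices to [g]. /toabikaoboduo/ → toabigaoboduo.
Rule 5 (intervocalic spirantization): /b/ is a stop between vowels /a/ and /i/, so it spirantizes to the fricative [v]. /b/ is a stop between vowels /o/ and /o/, so it spirantizes to the fricative [v]. /d/ is a stop between vowels /o/ and /u/, so it spirantizes to the fricative [z]. /toabigaoboduo/ → toavigaovozuo.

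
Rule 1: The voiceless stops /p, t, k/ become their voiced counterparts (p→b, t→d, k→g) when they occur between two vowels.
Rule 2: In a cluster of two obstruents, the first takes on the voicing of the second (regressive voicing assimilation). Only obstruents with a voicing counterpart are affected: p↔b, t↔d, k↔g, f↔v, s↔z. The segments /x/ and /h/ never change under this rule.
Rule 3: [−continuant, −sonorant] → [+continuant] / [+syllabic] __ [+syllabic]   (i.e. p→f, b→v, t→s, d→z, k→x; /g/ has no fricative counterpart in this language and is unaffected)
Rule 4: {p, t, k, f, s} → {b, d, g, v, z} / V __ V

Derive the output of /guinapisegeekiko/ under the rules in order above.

guinavizegeegigo

Rule 1 (intervocalic voicing): /p/ is a voiceless stop between vowels /a/ and /i/, so it voices to [b]. /k/ is a voiceless stop between vowels /e/ and /i/, so it voices to [g]. /k/ is a voiceless stop between vowels /i/ and /o/, so it voices to [g]. /guinapisegeekiko/ → guinabisegeegigo.
Rule 2 (regressive voicing assimilation): no segment meets the environment; /guinabisegeegigo/ is unchanged.
Rule 3 (intervocalic spirantization): /b/ is a stop between vowels /a/ and /i/, so it spirantizes to the fricative [v]. /guinabisegeegigo/ → guinavisegeegigo.
Rule 4 (intervocalic voicing): /s/ is a voiceless obstruent between vowels /i/ and /e/, so it voices to [z]. /guinavisegeegigo/ → guinavizegeegigo.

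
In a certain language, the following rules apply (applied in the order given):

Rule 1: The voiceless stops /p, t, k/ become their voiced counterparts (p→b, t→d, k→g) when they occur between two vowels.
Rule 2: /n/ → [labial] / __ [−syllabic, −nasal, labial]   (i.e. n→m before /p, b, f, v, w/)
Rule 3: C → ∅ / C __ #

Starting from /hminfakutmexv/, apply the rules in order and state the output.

hmimfagutmex

Rule 1 (intervocalic voicing): /k/ is a voiceless stop between vowels /a/ and /u/, so it voices to [g]. /hminfakutmexv/ → hminfagutmexv.
Rule 2 (nasal place assimilation): /n/ precedes the labial consonant /f/, so it assimilates in place to [m]. /hminfagutmexv/ → hmimfagutmexv.
Rule 3 (final cluster simplification): /v/ is the second consonant of a word-final cluster /xv/, so it deletes. /hmimfagutmexv/ → hmimfagutmex.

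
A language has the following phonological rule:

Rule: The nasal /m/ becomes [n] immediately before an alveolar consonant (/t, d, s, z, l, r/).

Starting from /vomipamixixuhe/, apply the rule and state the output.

No segment of /vomipamixixuhe/ meets the structural description of the rule, so the form surfaces unchanged.

vomipamixixuhe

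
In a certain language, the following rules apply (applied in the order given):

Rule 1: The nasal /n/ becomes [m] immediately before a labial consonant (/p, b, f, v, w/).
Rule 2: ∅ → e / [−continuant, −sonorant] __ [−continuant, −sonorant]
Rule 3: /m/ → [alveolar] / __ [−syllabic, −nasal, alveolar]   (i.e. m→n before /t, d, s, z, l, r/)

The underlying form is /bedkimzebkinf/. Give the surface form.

Rule 1 (nasal place assimilation): /n/ precedes the labial consonant /f/, so it assimilates in place to [m]. /bedkimzebkinf/ → bedkimzebkimf.
Rule 2 (stop-cluster e-epenthesis): /d/ and /k/ form a stop–stop cluster, so [e] is inserted between them. /b/ and /k/ form a stop–stop cluster, so [e] is inserted between them. /bedkimzebkimf/ → bedekimzebekimf.
Rule 3 (nasal place assimilation): /m/ precedes the alveolar consonant /z/, so it assimilates in place to [n]. /bedekimzebekimf/ → bedekinzebekimf.

bedekinzebekimf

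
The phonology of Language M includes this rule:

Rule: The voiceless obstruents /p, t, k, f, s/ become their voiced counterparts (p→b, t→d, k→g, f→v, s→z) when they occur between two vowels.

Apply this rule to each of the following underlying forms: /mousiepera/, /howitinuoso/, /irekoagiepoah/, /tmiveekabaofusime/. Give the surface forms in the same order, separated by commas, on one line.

/mousiepera/: /s/ is a voiceless obstruent between vowels /u/ and /i/, so it voices to [z]. /p/ is a voiceless obstruent between vowels /e/ and /e/, so it voices to [b]. → [mouziebera].
/howitinuoso/: /t/ is a voiceless obstruent between vowels /i/ and /i/, so it voices to [d]. /s/ is a voiceless obstruent between vowels /o/ and /o/, so it voices to [z]. → [howidinuozo].
/irekoagiepoah/: /k/ is a voiceless obstruent between vowels /e/ and /o/, so it voices to [g]. /p/ is a voiceless obstruent between vowels /e/ and /o/, so it voices to [b]. → [iregoagieboah].
/tmiveekabaofusime/: /k/ is a voiceless obstruent between vowels /e/ and /a/, so it voices to [g]. /f/ is a voiceless obstruent between vowels /o/ and /u/, so it voices to [v]. /s/ is a voiceless obstruent between vowels /u/ and /i/, so it voices to [z]. → [tmiveegabaovuzime].

mouziebera, howidinuozo, iregoagieboah, tmiveegabaovuzime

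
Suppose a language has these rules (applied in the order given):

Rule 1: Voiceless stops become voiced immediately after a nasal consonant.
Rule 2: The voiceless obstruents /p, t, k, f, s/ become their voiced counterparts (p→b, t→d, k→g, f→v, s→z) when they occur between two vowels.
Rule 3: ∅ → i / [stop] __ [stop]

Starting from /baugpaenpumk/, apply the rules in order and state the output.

baugipaenbumg

Rule 1 (post-nasal voicing): /p/ is a voiceless stop immediately after the nasal /n/, so it voices to [b]. /k/ is a voiceless stop immediately after the nasal /m/, so it voices to [g]. /baugpaenpumk/ → baugpaenbumg.
Rule 2 (intervocalic voicing): no segment meets the environment; /baugpaenbumg/ is unchanged.
Rule 3 (stop-cluster i-epenthesis): /g/ and /p/ form a stop–stop cluster, so [i] is inserted between them. /baugpaenbumg/ → baugipaenbumg.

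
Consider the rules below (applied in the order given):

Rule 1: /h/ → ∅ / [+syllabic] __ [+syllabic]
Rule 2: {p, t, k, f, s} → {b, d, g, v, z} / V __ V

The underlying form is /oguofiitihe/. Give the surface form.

Rule 1 (intervocalic h-deletion): /h/ occurs between vowels /i/ and /e/, so it deletes. /oguofiitihe/ → oguofiitie.
Rule 2 (intervocalic voicing): /f/ is a voiceless obstruent between vowels /o/ and /i/, so it voices to [v]. /t/ is a voiceless obstruent between vowels /i/ and /i/, so it voices to [d]. /oguofiitie/ → oguoviidie.

oguoviidie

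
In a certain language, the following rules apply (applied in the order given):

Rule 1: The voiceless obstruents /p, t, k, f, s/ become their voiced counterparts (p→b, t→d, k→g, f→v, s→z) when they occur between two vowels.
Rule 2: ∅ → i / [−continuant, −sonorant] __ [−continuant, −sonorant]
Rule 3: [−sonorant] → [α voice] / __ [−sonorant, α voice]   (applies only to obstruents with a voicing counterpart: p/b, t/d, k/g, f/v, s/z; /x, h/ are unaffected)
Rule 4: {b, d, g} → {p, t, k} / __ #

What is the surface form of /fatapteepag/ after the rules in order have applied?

fadapiteebak

Rule 1 (intervocalic voicing): /t/ is a voiceless obstruent between vowels /a/ and /a/, so it voices to [d]. /p/ is a voiceless obstruent between vowels /e/ and /a/, so it voices to [b]. /fatapteepag/ → fadapteebag.
Rule 2 (stop-cluster i-epenthesis): /p/ and /t/ form a stop–stop cluster, so [i] is inserted between them. /fadapteebag/ → fadapiteebag.
Rule 3 (regressive voicing assimilation): no segment meets the environment; /fadapiteebag/ is unchanged.
Rule 4 (final devoicing): /g/ is a voiced stop in word-final position, so it devoices to [k]. /fadapiteebag/ → fadapiteebak.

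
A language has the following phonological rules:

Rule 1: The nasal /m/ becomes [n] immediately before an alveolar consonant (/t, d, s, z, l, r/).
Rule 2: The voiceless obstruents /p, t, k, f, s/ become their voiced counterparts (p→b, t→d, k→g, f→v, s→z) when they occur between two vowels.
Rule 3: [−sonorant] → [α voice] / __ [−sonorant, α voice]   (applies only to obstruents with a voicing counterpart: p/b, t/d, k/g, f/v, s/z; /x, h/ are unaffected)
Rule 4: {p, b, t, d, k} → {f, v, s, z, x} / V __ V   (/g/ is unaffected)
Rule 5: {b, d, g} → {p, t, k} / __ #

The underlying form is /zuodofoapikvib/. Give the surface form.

Rule 1 (nasal place assimilation): no segment meets the environment; /zuodofoapikvib/ is unchanged.
Rule 2 (intervocalic voicing): /f/ is a voiceless obstruent between vowels /o/ and /o/, so it voices to [v]. /p/ is a voiceless obstruent between vowels /a/ and /i/, so it voices to [b]. /zuodofoapikvib/ → zuodovoabikvib.
Rule 3 (regressive voicing assimilation): /k/ precedes the voiced obstruent /v/, so it voices to [g] by assimilation. /zuodovoabikvib/ → zuodovoabigvib.
Rule 4 (intervocalic spirantization): /d/ is a stop between vowels /o/ and /o/, so it spirantizes to the fricative [z]. /b/ is a stop between vowels /a/ and /i/, so it spirantizes to the fricative [v]. /zuodovoabigvib/ → zuozovoavigvib.
Rule 5 (final devoicing): /b/ is a voiced stop in word-final position, so it devoices to [p]. /zuozovoavigvib/ → zuozovoavigvip.

zuozovoavigvip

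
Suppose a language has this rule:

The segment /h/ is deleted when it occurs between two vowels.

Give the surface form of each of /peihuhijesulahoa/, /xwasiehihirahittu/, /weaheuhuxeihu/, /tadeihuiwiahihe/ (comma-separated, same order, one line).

/peihuhijesulahoa/: /h/ occurs between vowels /i/ and /u/, so it deletes. /h/ occurs between vowels /u/ and /i/, so it deletes. /h/ occurs between vowels /a/ and /o/, so it deletes. → [peiuijesulaoa].
/xwasiehihirahittu/: /h/ occurs between vowels /e/ and /i/, so it deletes. /h/ occurs between vowels /i/ and /i/, so it deletes. /h/ occurs between vowels /a/ and /i/, so it deletes. → [xwasieiiraittu].
/weaheuhuxeihu/: /h/ occurs between vowels /a/ and /e/, so it deletes. /h/ occurs between vowels /u/ and /u/, so it deletes. /h/ occurs between vowels /i/ and /u/, so it deletes. → [weaeuuxeiu].
/tadeihuiwiahihe/: /h/ occurs between vowels /i/ and /u/, so it deletes. /h/ occurs between vowels /a/ and /i/, so it deletes. /h/ occurs between vowels /i/ and /e/, so it deletes. → [tadeiuiwiaie].

peiuijesulaoa, xwasieiiraittu, weaeuuxeiu, tadeiuiwiaie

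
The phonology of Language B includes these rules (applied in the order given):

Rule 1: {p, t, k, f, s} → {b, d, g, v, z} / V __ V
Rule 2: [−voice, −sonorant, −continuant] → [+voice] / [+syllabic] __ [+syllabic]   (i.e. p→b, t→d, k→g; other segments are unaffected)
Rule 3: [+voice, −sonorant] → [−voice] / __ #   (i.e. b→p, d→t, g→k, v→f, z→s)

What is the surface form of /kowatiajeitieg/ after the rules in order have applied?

kowadiajeidiek

Rule 1 (intervocalic voicing): /t/ is a voiceless obstruent between vowels /a/ and /i/, so it voices to [d]. /t/ is a voiceless obstruent between vowels /i/ and /i/, so it voices to [d]. /kowatiajeitieg/ → kowadiajeidieg.
Rule 2 (intervocalic voicing): no segment meets the environment; /kowadiajeidieg/ is unchanged.
Rule 3 (final devoicing): /g/ is a voiced obstruent in word-final position, so it devoices to [k]. /kowadiajeidieg/ → kowadiajeidiek.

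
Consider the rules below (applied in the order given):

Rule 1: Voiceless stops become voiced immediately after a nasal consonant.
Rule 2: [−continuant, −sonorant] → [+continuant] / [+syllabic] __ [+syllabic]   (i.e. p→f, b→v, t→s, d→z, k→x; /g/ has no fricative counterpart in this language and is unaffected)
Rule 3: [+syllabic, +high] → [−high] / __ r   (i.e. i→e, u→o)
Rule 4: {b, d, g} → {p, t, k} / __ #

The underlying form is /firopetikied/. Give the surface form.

Rule 1 (post-nasal voicing): no segment meets the environment; /firopetikied/ is unchanged.
Rule 2 (intervocalic spirantization): /p/ is a stop between vowels /o/ and /e/, so it spirantizes to the fricative [f]. /t/ is a stop between vowels /e/ and /i/, so it spirantizes to the fricative [s]. /k/ is a stop between vowels /i/ and /i/, so it spirantizes to the fricative [x]. /firopetikied/ → firofesixied.
Rule 3 (pre-rhotic lowering): /i/ is a high vowel immediately before /r/, so it lowers to [e]. /firofesixied/ → ferofesixied.
Rule 4 (final devoicing): /d/ is a voiced stop in word-final position, so it devoices to [t]. /ferofesixied/ → ferofesixiet.

ferofesixiet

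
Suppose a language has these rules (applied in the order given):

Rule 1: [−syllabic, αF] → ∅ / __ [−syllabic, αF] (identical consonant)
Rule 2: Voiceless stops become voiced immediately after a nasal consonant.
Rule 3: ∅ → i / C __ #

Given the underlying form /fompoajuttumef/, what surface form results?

fomboajutumefi

Rule 1 (degemination): /tt/ is a geminate; the first /t/ deletes. /fompoajuttumef/ → fompoajutumef.
Rule 2 (post-nasal voicing): /p/ is a voiceless stop immediately after the nasal /m/, so it voices to [b]. /fompoajutumef/ → fomboajutumef.
Rule 3 (final i-epenthesis): the form ends in the consonant /f/, so [i] is inserted word-finally. /fomboajutumef/ → fomboajutumefi.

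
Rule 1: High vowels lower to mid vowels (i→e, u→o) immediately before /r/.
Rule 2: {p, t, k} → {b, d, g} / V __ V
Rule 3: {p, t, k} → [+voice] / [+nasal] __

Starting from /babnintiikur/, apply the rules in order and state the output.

Rule 1 (pre-rhotic lowering): /u/ is a high vowel immediately before /r/, so it lowers to [o]. /babnintiikur/ → babnintiikor.
Rule 2 (intervocalic voicing): /k/ is a voiceless stop between vowels /i/ and /o/, so it voices to [g]. /babnintiikor/ → babnintiigor.
Rule 3 (post-nasal voicing): /t/ is a voiceless stop immediately after the nasal /n/, so it voices to [d]. /babnintiigor/ → babnindiigor.

babnindiigor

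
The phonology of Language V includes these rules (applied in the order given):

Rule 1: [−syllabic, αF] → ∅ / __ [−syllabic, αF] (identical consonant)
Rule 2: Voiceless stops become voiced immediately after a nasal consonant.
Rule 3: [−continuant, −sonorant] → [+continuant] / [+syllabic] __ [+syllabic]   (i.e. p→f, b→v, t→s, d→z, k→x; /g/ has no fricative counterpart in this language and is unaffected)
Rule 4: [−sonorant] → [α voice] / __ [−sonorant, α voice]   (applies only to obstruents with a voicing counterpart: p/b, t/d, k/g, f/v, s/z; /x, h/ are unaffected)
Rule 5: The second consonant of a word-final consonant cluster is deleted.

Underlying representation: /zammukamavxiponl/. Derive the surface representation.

Rule 1 (degemination): /mm/ is a geminate; the first /m/ deletes. /zammukamavxiponl/ → zamukamavxiponl.
Rule 2 (post-nasal voicing): no segment meets the environment; /zamukamavxiponl/ is unchanged.
Rule 3 (intervocalic spirantization): /k/ is a stop between vowels /u/ and /a/, so it spirantizes to the fricative [x]. /p/ is a stop between vowels /i/ and /o/, so it spirantizes to the fricative [f]. /zamukamavxiponl/ → zamuxamavxifonl.
Rule 4 (regressive voicing assimilation): /v/ precedes the voiceless obstruent /x/, so it devoices to [f] by assimilation. /zamuxamavxifonl/ → zamuxamafxifonl.
Rule 5 (final cluster simplification): /l/ is the second consonant of a word-final cluster /nl/, so it deletes. /zamuxamafxifonl/ → zamuxamafxifon.

zamuxamafxifon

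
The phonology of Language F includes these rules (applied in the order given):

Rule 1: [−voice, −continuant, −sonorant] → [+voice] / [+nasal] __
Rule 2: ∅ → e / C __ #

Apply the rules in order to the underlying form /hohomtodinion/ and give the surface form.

hohomdodinione

Rule 1 (post-nasal voicing): /t/ is a voiceless stop immediately after the nasal /m/, so it voices to [d]. /hohomtodinion/ → hohomdodinion.
Rule 2 (final e-epenthesis): the form ends in the consonant /n/, so [e] is inserted word-finally. /hohomdodinion/ → hohomdodinione.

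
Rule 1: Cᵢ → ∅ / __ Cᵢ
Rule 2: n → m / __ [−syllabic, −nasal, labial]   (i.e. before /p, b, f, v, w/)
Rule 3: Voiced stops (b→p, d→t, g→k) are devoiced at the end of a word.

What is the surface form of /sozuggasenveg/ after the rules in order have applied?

Rule 1 (degemination): /gg/ is a geminate; the first /g/ deletes. /sozuggasenveg/ → sozugasenveg.
Rule 2 (nasal place assimilation): /n/ precedes the labial consonant /v/, so it assimilates in place to [m]. /sozugasenveg/ → sozugasemveg.
Rule 3 (final devoicing): /g/ is a voiced stop in word-final position, so it devoices to [k]. /sozugasemveg/ → sozugasemvek.

sozugasemvek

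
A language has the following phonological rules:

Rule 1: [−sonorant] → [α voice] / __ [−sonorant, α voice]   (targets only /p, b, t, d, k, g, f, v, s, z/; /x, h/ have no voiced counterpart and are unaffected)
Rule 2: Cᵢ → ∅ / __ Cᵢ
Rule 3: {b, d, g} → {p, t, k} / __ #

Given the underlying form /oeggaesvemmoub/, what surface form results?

oegaezvemoup

Rule 1 (regressive voicing assimilation): /s/ precedes the voiced obstruent /v/, so it voices to [z] by assimilation. /oeggaesvemmoub/ → oeggaezvemmoub.
Rule 2 (degemination): /gg/ is a geminate; the first /g/ deletes. /mm/ is a geminate; the first /m/ deletes. /oeggaezvemmoub/ → oegaezvemoub.
Rule 3 (final devoicing): /b/ is a voiced stop in word-final position, so it devoices to [p]. /oegaezvemoub/ → oegaezvemoup.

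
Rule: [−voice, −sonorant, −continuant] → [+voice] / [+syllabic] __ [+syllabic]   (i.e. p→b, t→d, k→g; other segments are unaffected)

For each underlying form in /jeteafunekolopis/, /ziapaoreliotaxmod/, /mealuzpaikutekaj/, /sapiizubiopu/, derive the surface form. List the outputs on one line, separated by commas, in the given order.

jedeafunegolobis, ziabaoreliodaxmod, mealuzpaigudegaj, sabiizubiobu

/jeteafunekolopis/: /t/ is a voiceless stop between vowels /e/ and /e/, so it voices to [d]. /k/ is a voiceless stop between vowels /e/ and /o/, so it voices to [g]. /p/ is a voiceless stop between vowels /o/ and /i/, so it voices to [b]. → [jedeafunegolobis].
/ziapaoreliotaxmod/: /p/ is a voiceless stop between vowels /a/ and /a/, so it voices to [b]. /t/ is a voiceless stop between vowels /o/ and /a/, so it voices to [d]. → [ziabaoreliodaxmod].
/mealuzpaikutekaj/: /k/ is a voiceless stop between vowels /i/ and /u/, so it voices to [g]. /t/ is a voiceless stop between vowels /u/ and /e/, so it voices to [d]. /k/ is a voiceless stop between vowels /e/ and /a/, so it voices to [g]. → [mealuzpaigudegaj].
/sapiizubiopu/: /p/ is a voiceless stop between vowels /a/ and /i/, so it voices to [b]. /p/ is a voiceless stop between vowels /o/ and /u/, so it voices to [b]. → [sabiizubiobu].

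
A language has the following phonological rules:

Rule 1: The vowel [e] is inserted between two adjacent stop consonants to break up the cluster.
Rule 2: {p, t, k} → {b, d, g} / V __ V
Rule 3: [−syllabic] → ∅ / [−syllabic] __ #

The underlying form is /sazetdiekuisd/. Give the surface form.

Rule 1 (stop-cluster e-epenthesis): /t/ and /d/ form a stop–stop cluster, so [e] is inserted between them. /sazetdiekuisd/ → sazetediekuisd.
Rule 2 (intervocalic voicing): /t/ is a voiceless stop between vowels /e/ and /e/, so it voices to [d]. /k/ is a voiceless stop between vowels /e/ and /u/, so it voices to [g]. /sazetediekuisd/ → sazededieguisd.
Rule 3 (final cluster simplification): /d/ is the second consonant of a word-final cluster /sd/, so it deletes. /sazededieguisd/ → sazededieguis.

sazededieguis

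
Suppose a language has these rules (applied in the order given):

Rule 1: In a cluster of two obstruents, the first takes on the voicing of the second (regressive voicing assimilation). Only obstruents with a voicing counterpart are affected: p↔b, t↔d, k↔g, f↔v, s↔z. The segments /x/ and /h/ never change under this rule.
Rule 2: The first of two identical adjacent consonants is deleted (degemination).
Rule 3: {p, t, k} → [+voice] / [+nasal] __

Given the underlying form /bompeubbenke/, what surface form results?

Rule 1 (regressive voicing assimilation): no segment meets the environment; /bompeubbenke/ is unchanged.
Rule 2 (degemination): /bb/ is a geminate; the first /b/ deletes. /bompeubbenke/ → bompeubenke.
Rule 3 (post-nasal voicing): /p/ is a voiceless stop immediately after the nasal /m/, so it voices to [b]. /k/ is a voiceless stop immediately after the nasal /n/, so it voices to [g]. /bompeubenke/ → bombeubenge.

bombeubenge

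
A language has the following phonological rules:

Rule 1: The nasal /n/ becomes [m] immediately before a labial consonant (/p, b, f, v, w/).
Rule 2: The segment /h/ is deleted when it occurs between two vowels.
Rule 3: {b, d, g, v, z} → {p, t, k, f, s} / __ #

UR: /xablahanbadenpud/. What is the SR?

xablaambademput

Rule 1 (nasal place assimilation): /n/ precedes the labial consonant /b/, so it assimilates in place to [m]. /n/ precedes the labial consonant /p/, so it assimilates in place to [m]. /xablahanbadenpud/ → xablahambadempud.
Rule 2 (intervocalic h-deletion): /h/ occurs between vowels /a/ and /a/, so it deletes. /xablahambadempud/ → xablaambadempud.
Rule 3 (final devoicing): /d/ is a voiced obstruent in word-final position, so it devoices to [t]. /xablaambadempud/ → xablaambademput.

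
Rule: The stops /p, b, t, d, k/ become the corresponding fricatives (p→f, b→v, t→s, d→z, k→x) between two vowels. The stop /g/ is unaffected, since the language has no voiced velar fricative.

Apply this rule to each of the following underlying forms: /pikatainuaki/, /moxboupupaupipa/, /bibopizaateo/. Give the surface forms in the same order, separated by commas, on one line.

pixasainuaxi, moxboufufaufifa, bivofizaaseo

/pikatainuaki/: /k/ is a stop between vowels /i/ and /a/, so it spirantizes to the fricative [x]. /t/ is a stop between vowels /a/ and /a/, so it spirantizes to the fricative [s]. /k/ is a stop between vowels /a/ and /i/, so it spirantizes to the fricative [x]. → [pixasainuaxi].
/moxboupupaupipa/: /p/ is a stop between vowels /u/ and /u/, so it spirantizes to the fricative [f]. /p/ is a stop between vowels /u/ and /a/, so it spirantizes to the fricative [f]. /p/ is a stop between vowels /u/ and /i/, so it spirantizes to the fricative [f]. /p/ is a stop between vowels /i/ and /a/, so it spirantizes to the fricative [f]. → [moxboufufaufifa].
/bibopizaateo/: /b/ is a stop between vowels /i/ and /o/, so it spirantizes to the fricative [v]. /p/ is a stop between vowels /o/ and /i/, so it spirantizes to the fricative [f]. /t/ is a stop between vowels /a/ and /e/, so it spirantizes to the fricative [s]. → [bivofizaaseo].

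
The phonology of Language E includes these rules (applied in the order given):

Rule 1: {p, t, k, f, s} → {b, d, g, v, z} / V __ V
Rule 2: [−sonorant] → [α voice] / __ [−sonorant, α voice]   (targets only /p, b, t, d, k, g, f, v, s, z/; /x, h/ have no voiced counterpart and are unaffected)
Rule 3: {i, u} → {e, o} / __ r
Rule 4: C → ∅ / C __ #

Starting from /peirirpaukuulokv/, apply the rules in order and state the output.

peererpauguulog

Rule 1 (intervocalic voicing): /k/ is a voiceless obstruent between vowels /u/ and /u/, so it voices to [g]. /peirirpaukuulokv/ → peirirpauguulokv.
Rule 2 (regressive voicing assimilation): /k/ precedes the voiced obstruent /v/, so it voices to [g] by assimilation. /peirirpauguulokv/ → peirirpauguulogv.
Rule 3 (pre-rhotic lowering): /i/ is a high vowel immediately before /r/, so it lowers to [e]. /i/ is a high vowel immediately before /r/, so it lowers to [e]. /peirirpauguulogv/ → peererpauguulogv.
Rule 4 (final cluster simplification): /v/ is the second consonant of a word-final cluster /gv/, so it deletes. /peererpauguulogv/ → peererpauguulog.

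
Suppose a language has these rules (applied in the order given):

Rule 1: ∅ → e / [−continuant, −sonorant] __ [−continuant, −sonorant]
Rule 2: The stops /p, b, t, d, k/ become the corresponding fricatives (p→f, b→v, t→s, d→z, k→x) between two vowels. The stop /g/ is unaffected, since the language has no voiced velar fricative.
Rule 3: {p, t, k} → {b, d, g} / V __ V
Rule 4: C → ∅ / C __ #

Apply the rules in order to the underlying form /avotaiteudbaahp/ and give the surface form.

Rule 1 (stop-cluster e-epenthesis): /d/ and /b/ form a stop–stop cluster, so [e] is inserted between them. /avotaiteudbaahp/ → avotaiteudebaahp.
Rule 2 (intervocalic spirantization): /t/ is a stop between vowels /o/ and /a/, so it spirantizes to the fricative [s]. /t/ is a stop between vowels /i/ and /e/, so it spirantizes to the fricative [s]. /d/ is a stop between vowels /u/ and /e/, so it spirantizes to the fricative [z]. /b/ is a stop between vowels /e/ and /a/, so it spirantizes to the fricative [v]. /avotaiteudebaahp/ → avosaiseuzevaahp.
Rule 3 (intervocalic voicing): no segment meets the environment; /avosaiseuzevaahp/ is unchanged.
Rule 4 (final cluster simplification): /p/ is the second consonant of a word-final cluster /hp/, so it deletes. /avosaiseuzevaahp/ → avosaiseuzevaah.

avosaiseuzevaah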